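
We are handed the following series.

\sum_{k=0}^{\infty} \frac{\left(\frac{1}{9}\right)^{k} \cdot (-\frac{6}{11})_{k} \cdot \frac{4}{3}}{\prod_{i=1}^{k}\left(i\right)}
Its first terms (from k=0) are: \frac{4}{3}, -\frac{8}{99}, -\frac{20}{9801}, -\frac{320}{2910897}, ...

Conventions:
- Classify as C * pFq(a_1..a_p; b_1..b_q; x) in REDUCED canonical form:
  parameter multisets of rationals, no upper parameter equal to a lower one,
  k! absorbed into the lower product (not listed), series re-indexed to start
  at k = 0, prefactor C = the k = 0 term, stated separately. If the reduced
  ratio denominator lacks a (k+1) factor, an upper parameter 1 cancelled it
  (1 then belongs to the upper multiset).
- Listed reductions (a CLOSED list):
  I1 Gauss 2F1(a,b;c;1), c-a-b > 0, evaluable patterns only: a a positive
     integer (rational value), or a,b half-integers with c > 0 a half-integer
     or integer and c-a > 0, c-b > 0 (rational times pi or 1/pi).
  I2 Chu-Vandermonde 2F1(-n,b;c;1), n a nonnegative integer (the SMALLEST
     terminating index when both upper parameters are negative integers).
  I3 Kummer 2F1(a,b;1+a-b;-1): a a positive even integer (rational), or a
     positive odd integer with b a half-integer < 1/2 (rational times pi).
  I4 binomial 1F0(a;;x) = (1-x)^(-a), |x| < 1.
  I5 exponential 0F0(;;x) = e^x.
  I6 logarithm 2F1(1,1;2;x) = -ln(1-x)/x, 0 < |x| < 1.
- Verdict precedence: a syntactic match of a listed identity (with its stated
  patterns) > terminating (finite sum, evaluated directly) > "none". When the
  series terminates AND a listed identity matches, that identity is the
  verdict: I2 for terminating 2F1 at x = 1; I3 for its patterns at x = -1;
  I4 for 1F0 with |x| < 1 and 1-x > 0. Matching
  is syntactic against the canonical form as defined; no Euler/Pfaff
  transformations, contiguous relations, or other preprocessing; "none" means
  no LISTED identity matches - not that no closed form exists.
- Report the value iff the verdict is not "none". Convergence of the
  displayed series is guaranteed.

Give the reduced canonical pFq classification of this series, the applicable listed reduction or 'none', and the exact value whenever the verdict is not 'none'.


With C = \frac{4}{3}: the canonical form is 1F0(-\frac{6}{11}; -; \frac{1}{9}). Verdict: binomial (I4) matches (the 1F0 binomial series: exponent 6/11, x = \frac{1}{9}). Hence: \frac{4}{3} \cdot \left(\frac{8}{9}\right)^{\frac{6}{11}}.

Key observation: t_0 being \frac{4}{3}, the product of the first k integers (C = 4/3, x = 1/9) is k!.
Adjacent-term ratio: r(k) = \frac{1}{9} * (k-\frac{6}{11}) / [(k+1)] - poly over poly, x = \frac{1}{9} from leading terms; C = \frac{4}{3} at k = 0.


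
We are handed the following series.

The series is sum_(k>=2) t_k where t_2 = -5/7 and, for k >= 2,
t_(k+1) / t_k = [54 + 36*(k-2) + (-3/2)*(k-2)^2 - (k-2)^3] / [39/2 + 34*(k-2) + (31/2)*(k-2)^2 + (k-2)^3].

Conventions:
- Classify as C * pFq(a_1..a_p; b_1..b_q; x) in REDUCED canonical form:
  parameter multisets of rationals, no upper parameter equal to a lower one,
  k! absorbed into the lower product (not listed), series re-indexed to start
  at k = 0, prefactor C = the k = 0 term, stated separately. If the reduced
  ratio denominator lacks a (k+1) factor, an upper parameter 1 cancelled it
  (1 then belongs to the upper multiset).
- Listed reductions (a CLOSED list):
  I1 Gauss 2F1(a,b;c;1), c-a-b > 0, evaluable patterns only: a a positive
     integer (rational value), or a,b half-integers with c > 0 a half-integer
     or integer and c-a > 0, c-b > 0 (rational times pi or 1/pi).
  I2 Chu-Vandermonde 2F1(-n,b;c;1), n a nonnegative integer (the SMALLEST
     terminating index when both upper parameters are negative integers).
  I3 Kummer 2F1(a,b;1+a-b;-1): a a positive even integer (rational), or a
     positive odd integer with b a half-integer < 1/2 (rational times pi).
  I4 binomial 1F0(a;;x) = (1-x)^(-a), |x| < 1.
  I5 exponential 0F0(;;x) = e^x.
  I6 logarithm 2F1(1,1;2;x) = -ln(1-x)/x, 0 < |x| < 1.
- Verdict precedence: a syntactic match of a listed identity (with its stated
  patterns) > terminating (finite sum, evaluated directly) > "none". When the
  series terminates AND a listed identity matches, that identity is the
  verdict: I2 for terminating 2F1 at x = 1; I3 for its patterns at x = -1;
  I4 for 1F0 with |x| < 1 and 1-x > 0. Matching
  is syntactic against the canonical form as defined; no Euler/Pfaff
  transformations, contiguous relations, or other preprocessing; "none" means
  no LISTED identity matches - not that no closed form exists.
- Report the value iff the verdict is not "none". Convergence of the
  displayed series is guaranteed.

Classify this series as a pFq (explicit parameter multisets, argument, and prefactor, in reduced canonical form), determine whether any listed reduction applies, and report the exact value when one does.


Classification (C = -5/7): 2F1 with upper {-6, 6}, lower {13}, argument x = -1. Verdict (x = -1): the Kummer evaluation I3 applies (x = -1; c = 13 equals 1+a-b for upper {-6, 6}: listed pattern). Its exact value is -55/7.

Key step: x = (-1) and factor the ratio over Q (C = -5/7, x = -1): negated roots = parameters.
Consecutive-term ratio: r(k) = (-1) * (k-6) (k+6) / [(k+13) (k+1)] - poly over poly, x = (-1) from leading terms; C = -5/7 at k = 0.


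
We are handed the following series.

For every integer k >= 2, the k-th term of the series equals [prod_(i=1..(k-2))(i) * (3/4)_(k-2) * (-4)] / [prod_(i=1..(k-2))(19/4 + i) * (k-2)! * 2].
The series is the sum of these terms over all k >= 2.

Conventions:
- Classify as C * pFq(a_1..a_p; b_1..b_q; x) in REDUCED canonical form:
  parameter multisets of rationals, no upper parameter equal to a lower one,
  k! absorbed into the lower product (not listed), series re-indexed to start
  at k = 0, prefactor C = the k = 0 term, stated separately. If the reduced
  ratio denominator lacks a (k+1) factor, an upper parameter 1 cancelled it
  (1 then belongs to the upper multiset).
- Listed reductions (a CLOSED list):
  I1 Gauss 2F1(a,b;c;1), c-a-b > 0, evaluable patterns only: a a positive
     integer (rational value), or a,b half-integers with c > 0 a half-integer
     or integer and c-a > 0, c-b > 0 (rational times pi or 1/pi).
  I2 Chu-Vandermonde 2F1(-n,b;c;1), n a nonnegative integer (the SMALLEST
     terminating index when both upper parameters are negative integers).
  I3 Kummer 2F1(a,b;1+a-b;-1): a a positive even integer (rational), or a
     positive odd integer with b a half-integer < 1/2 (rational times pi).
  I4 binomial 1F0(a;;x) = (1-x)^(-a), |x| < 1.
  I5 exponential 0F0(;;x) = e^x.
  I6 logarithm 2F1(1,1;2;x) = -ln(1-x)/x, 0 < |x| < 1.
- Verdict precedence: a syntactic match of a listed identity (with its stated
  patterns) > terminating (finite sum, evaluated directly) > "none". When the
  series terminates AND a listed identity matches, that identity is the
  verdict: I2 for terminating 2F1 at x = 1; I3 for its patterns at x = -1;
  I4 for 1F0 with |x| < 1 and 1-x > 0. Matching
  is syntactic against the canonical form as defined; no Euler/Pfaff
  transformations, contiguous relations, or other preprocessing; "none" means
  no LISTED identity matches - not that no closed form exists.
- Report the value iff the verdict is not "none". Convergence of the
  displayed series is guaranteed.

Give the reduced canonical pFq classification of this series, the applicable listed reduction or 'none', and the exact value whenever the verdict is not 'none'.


Canonical form: C = -2 times 2F1 with upper {3/4, 1}, lower {23/4}, x = 1. Verdict: Gauss's theorem (I1) matches (x = 1: the Gamma ratio telescopes since c-a-b = 4 > 0 and a = 1 in Z>0). Exact value: -19/8.

Key step: x = 1 and the constant factors (prefactor -2) combine into one prefactor.
Consecutive-term ratio: r(k) = 1 * (k+3/4) (k+1) / [(k+23/4) (k+1)] - rational; roots negated = parameters, x = 1, C = -2.


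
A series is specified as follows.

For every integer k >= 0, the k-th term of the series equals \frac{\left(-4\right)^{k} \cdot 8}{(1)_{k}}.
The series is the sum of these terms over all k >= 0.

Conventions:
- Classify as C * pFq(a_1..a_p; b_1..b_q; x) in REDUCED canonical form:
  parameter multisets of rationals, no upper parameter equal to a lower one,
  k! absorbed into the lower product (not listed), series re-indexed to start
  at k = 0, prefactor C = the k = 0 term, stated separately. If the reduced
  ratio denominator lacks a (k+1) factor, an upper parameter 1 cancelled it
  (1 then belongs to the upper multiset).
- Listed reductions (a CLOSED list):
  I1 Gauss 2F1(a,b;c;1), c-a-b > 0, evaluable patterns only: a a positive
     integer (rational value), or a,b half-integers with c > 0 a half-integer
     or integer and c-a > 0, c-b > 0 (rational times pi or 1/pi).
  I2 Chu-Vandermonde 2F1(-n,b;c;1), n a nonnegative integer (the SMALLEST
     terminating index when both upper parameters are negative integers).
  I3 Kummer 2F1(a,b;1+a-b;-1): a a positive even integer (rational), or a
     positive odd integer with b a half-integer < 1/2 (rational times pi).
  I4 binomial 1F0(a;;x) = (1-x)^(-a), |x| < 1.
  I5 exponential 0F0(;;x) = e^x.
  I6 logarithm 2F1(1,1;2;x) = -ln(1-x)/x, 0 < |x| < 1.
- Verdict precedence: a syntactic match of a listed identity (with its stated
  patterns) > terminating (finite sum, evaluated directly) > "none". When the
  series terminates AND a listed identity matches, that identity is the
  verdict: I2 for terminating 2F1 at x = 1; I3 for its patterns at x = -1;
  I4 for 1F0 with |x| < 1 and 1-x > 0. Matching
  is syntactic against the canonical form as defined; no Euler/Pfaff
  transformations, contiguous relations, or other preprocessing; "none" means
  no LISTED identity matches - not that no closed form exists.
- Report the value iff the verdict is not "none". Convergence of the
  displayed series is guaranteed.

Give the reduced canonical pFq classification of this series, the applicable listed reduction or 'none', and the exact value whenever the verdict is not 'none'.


This is 8 * 0F0(-; -; -4) in reduced canonical form. Verdict: the exponential series (I5) matches (the 0F0 exponential series at x = -4). Its exact value is 8 \cdot e^{-4}.

Key observation: x = -4 and (1)_k (C = 8, x = -4) is k! itself.
Consecutive-term ratio: r(k) = -4 * 1 / [(k+1)] - poly over poly, x = -4 from leading terms; C = 8 at k = 0.


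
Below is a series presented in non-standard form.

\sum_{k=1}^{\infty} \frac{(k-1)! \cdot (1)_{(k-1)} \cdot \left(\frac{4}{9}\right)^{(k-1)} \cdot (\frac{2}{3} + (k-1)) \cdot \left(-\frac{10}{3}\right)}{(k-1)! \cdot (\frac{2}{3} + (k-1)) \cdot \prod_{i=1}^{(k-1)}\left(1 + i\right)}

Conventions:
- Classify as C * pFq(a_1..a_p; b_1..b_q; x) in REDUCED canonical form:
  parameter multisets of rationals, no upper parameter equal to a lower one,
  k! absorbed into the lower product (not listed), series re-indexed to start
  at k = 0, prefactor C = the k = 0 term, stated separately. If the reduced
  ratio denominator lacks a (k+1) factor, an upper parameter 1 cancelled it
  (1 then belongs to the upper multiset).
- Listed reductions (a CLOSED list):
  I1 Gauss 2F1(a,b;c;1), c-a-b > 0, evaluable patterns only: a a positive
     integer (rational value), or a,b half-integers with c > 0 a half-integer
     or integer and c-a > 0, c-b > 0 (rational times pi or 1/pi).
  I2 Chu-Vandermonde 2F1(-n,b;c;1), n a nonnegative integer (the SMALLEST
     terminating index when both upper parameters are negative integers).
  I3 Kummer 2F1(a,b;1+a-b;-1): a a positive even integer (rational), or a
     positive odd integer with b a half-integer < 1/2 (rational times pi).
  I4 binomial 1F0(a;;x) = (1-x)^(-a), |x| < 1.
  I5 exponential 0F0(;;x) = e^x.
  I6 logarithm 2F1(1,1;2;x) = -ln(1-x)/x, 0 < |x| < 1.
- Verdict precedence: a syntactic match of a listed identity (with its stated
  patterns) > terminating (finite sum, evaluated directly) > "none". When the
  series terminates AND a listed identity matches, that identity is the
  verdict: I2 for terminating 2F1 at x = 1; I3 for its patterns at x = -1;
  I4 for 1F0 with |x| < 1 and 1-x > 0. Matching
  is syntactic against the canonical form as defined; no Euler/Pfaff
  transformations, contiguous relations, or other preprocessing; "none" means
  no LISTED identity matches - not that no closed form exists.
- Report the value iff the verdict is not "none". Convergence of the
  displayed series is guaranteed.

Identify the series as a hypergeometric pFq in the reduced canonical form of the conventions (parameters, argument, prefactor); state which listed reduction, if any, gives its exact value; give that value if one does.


At argument \frac{4}{9}: a 2F1 with upper {1, 1}, lower {2}, scaled by C = -\frac{10}{3}. Verdict: the logarithmic series (I6) fires (the logarithm: parameters (1,1;2), x = \frac{4}{9}). Value: \frac{15}{2} \cdot \ln\left(\frac{5}{9}\right).

Key step: from the first term -\frac{10}{3}: the factor k + 2/3 cancels (top and bottom), leaving C = -10/3.
Step ratio: r(k) = \frac{4}{9} * (k+1) (k+1) / [(k+2) (k+1)] - rational in k. x = \frac{4}{9}; t_0 = -\frac{10}{3}; negate the roots.


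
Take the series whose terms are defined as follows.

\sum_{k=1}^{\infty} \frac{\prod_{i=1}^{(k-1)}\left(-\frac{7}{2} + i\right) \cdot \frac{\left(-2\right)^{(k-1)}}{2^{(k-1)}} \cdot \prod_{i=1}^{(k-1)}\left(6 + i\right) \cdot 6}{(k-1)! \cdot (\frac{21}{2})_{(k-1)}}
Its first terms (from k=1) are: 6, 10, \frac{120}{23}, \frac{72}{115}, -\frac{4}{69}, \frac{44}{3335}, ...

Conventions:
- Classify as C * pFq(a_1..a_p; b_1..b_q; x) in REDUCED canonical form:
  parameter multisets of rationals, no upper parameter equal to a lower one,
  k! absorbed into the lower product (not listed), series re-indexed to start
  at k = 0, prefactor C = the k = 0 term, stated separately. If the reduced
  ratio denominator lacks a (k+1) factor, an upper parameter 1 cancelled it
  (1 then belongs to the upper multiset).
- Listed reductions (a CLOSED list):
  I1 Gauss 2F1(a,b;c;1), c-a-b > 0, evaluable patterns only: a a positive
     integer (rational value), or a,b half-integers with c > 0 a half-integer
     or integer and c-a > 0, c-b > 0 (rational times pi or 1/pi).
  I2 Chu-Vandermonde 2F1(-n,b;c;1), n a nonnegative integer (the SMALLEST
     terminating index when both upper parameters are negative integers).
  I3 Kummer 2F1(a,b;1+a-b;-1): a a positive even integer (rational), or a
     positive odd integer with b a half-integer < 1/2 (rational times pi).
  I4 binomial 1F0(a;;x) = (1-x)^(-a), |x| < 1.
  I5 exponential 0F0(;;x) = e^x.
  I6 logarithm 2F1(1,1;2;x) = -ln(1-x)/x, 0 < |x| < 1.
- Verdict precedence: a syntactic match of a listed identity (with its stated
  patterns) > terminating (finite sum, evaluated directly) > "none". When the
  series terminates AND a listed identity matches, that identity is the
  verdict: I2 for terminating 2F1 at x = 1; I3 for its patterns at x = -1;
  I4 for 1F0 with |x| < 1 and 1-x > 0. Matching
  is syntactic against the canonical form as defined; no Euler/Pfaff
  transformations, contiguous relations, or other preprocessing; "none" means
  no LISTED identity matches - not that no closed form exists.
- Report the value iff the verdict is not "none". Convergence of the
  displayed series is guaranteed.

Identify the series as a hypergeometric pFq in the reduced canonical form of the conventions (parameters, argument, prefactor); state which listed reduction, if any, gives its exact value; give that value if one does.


Reduced: x = -1, 2F1, upper = {-\frac{5}{2}, 7}, lower = {\frac{21}{2}}, C = 6. Verdict at x = -1: Kummer (I3) matches (x = -1; c = \frac{21}{2} equals 1+a-b for upper {-\frac{5}{2}, 7}: listed pattern). Sum: \frac{14549535}{2097152} \cdot \pi.

First insight: from the first term 6: the two k-th powers (C = 6, x = -1) combine into one argument.
Adjacent-term ratio: r(k) = -1 * (k-\frac{5}{2}) (k+7) / [(k+\frac{21}{2}) (k+1)] - rational in k. x = -1; t_0 = 6; negate the roots.


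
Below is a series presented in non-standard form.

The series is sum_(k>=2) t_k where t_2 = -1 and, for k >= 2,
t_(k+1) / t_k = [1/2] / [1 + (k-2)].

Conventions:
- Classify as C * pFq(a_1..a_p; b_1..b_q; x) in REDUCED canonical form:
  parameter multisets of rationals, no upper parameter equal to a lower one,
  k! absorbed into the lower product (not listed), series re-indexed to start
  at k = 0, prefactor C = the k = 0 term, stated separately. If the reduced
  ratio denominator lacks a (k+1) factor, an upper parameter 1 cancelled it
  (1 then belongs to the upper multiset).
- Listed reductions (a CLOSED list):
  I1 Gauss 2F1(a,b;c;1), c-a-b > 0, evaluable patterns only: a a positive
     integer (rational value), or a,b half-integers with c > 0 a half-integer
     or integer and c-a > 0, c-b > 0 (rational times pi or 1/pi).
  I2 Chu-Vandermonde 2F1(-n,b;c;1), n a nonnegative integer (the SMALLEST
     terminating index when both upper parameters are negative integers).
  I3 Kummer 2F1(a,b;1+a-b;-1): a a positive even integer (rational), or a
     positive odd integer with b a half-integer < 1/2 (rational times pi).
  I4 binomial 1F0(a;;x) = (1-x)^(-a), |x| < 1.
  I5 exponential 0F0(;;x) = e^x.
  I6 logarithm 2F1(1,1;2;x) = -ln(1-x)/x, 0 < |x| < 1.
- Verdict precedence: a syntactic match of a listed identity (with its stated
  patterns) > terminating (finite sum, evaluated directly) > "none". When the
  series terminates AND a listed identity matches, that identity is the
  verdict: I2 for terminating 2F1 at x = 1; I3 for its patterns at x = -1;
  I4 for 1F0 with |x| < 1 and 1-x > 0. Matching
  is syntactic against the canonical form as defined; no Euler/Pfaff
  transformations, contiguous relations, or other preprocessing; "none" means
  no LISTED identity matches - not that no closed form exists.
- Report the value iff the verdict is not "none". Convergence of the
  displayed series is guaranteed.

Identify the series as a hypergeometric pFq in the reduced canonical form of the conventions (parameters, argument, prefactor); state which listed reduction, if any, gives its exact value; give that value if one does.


At argument 1/2: a 0F0 with upper {-}, lower {-}, scaled by C = -1. Verdict: this is exponential (I5) (the 0F0 exponential series at x = 1/2). Value: (-1) * e^(1/2).

Key observation: from the first term -1: the expanded ratio factors over Q; prefactor -1, roots give parameters.
Consecutive-term ratio: r(k) = (1/2) * 1 / [(k+1)] - rational; roots negated = parameters, x = (1/2), C = -1.


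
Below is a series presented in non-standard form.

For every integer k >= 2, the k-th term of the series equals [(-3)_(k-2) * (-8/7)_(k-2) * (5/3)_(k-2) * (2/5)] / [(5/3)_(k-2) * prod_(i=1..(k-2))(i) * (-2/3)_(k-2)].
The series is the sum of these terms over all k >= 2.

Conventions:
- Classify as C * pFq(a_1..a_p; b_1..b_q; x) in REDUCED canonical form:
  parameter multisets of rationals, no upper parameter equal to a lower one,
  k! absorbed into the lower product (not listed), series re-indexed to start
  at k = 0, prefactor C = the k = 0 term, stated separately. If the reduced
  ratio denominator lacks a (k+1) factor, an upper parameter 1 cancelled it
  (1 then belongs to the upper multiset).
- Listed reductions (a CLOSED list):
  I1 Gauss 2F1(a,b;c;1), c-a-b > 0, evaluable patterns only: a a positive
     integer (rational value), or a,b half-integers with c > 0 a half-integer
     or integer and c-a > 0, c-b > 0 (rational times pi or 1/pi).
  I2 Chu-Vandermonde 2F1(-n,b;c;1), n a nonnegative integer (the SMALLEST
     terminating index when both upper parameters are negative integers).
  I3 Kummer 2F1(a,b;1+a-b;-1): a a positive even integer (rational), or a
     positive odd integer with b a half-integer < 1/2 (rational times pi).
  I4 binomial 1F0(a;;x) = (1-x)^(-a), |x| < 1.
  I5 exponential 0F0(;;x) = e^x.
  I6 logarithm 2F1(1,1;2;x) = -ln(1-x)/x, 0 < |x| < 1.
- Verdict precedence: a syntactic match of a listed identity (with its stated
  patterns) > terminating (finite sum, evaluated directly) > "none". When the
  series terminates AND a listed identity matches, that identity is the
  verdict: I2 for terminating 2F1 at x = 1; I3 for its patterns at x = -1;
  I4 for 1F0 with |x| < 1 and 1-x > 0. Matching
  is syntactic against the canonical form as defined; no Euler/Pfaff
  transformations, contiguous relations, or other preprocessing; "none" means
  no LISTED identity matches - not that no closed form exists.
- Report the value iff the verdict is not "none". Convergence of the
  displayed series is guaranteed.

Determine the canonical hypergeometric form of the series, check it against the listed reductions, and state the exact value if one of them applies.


x = 1 here; the reduced form reads 2F1, upper {-3, -8/7}, lower {-2/3}, C = 2/5. Verdict: the Chu-Vandermonde identity I2 applies (terminating 2F1 at x = 1 with n = 3, b = -8/7, c = -2/3). Value: -806/343.

Structural cue: x = 1 and the parameter 5/3 appears in both the upper and lower lists and cancels.
Term ratio: r(k) = 1 * (k-3) (k-8/7) / [(k-2/3) (k+1)] - rational; roots negated = parameters, x = 1, C = 2/5.


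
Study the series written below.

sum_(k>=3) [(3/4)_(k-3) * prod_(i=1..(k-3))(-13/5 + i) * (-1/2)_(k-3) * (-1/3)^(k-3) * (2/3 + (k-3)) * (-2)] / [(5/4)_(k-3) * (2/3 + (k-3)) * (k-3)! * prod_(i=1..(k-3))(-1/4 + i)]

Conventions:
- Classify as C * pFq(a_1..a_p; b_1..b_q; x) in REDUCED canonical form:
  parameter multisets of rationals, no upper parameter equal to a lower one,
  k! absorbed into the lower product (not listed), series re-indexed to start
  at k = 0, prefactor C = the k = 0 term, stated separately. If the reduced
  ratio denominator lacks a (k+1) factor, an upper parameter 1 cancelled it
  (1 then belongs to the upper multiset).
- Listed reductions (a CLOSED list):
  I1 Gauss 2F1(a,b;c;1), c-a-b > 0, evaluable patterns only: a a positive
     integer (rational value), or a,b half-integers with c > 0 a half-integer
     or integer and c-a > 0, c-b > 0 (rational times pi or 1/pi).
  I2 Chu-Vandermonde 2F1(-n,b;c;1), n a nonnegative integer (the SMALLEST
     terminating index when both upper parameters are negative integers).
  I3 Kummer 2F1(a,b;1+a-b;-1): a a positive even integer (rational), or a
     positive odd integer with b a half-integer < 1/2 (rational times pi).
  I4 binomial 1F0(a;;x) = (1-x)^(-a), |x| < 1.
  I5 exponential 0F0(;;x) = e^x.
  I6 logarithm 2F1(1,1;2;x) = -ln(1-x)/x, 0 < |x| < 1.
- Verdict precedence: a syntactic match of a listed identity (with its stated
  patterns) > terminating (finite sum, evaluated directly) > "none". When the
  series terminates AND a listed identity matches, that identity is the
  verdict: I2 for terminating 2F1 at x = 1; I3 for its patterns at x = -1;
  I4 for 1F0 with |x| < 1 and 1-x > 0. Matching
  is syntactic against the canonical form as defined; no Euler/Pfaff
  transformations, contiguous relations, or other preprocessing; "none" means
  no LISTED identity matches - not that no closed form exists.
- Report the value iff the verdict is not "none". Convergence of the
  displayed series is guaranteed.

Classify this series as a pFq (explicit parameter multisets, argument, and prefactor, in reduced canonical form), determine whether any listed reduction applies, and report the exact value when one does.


Key observation: from the first term -2: the running product (C = -2) telescopes to a rising factorial.
Ratio: r(k) = (-1/3) * (k-8/5) (k-1/2) / [(k+5/4) (k+1)] ; factor over Q: parameters, x = (-1/3), and C = -2.

Reduced: x = -1/3, 2F1, upper = {-8/5, -1/2}, lower = {5/4}, C = -2. Verdict: none (x = -1/3): each listed identity misses the multisets {-8/5, -1/2} ; {5/4}.


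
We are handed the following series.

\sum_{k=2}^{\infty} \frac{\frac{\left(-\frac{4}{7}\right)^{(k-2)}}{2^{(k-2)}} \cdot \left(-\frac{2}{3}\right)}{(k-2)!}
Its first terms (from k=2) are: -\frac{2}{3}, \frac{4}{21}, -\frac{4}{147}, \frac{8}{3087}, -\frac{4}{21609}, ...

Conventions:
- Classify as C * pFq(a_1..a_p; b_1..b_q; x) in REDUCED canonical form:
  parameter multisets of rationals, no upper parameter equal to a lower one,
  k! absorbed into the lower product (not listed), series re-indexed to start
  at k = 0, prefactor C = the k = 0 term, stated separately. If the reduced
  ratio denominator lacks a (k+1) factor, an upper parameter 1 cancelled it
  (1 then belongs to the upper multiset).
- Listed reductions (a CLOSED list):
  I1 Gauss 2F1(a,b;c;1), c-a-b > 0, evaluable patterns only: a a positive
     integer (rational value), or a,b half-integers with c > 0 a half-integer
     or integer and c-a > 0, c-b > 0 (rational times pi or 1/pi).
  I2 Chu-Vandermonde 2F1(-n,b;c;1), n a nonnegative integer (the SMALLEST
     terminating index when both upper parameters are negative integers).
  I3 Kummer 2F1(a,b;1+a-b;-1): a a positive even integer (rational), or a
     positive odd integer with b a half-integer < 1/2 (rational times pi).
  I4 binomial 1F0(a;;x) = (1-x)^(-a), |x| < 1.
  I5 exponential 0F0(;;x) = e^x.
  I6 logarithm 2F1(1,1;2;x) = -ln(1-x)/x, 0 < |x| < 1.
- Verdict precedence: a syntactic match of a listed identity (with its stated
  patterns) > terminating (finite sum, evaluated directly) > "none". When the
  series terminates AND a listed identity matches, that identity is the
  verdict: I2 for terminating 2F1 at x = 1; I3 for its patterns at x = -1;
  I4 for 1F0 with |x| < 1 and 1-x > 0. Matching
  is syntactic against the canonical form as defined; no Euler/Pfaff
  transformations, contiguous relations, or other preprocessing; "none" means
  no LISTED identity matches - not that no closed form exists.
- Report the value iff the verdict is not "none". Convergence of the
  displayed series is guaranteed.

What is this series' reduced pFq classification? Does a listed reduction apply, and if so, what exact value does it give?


Canonical form: C = -\frac{2}{3} times 0F0 with upper {-}, lower {-}, x = -\frac{2}{7}. Verdict: the exponential series (I5) applies (the 0F0 exponential series at x = -\frac{2}{7}). Value: \left(-\frac{2}{3}\right) \cdot e^{-\frac{2}{7}}.

First insight: from the first term -\frac{2}{3}: the two k-th powers (prefactor -2/3) combine into one argument.
Ratio: r(k) = -\frac{2}{7} * 1 / [(k+1)] ; factor over Q: parameters, x = -\frac{2}{7}, and C = -\frac{2}{3}.


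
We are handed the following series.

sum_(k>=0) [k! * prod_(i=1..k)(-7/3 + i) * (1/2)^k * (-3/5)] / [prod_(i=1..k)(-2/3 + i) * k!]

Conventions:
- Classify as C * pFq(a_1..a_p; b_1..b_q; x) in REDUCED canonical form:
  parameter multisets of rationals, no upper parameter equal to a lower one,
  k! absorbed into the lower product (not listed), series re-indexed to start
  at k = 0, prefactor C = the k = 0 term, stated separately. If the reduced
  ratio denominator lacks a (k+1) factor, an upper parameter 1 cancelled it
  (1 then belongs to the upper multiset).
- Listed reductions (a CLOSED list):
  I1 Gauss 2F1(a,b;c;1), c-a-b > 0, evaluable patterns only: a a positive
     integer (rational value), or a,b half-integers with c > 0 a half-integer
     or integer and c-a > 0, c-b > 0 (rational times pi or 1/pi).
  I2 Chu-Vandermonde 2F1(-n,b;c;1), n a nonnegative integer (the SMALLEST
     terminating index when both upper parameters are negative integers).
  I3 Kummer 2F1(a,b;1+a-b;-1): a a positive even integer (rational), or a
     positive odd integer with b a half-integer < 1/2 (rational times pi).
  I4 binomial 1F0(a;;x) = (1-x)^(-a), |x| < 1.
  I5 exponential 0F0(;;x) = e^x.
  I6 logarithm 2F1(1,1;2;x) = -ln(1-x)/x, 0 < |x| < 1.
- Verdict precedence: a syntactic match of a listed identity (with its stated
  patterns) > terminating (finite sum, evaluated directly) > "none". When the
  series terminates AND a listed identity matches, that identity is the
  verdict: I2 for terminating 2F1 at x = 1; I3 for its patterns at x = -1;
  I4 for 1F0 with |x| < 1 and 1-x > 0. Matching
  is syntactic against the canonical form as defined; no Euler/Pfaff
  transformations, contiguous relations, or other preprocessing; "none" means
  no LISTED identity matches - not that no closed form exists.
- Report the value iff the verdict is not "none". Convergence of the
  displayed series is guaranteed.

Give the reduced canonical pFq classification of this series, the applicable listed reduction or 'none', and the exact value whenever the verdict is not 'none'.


The series (x = 1/2) is 2F1: upper {-4/3, 1}, lower {1/3}, prefactor -3/5. Verdict: none. No listed pattern accepts 2F1(-4/3, 1; 1/3; 1/2).

Structural cue: t_0 = -3/5 here, and the lower running product (prefactor -3/5) is a rising factorial.
Consecutive-term ratio: r(k) = (1/2) * (k-4/3) (k+1) / [(k+1/3) (k+1)] - rational in k, leading ratio (1/2); with t_0 = -3/5, classification follows.


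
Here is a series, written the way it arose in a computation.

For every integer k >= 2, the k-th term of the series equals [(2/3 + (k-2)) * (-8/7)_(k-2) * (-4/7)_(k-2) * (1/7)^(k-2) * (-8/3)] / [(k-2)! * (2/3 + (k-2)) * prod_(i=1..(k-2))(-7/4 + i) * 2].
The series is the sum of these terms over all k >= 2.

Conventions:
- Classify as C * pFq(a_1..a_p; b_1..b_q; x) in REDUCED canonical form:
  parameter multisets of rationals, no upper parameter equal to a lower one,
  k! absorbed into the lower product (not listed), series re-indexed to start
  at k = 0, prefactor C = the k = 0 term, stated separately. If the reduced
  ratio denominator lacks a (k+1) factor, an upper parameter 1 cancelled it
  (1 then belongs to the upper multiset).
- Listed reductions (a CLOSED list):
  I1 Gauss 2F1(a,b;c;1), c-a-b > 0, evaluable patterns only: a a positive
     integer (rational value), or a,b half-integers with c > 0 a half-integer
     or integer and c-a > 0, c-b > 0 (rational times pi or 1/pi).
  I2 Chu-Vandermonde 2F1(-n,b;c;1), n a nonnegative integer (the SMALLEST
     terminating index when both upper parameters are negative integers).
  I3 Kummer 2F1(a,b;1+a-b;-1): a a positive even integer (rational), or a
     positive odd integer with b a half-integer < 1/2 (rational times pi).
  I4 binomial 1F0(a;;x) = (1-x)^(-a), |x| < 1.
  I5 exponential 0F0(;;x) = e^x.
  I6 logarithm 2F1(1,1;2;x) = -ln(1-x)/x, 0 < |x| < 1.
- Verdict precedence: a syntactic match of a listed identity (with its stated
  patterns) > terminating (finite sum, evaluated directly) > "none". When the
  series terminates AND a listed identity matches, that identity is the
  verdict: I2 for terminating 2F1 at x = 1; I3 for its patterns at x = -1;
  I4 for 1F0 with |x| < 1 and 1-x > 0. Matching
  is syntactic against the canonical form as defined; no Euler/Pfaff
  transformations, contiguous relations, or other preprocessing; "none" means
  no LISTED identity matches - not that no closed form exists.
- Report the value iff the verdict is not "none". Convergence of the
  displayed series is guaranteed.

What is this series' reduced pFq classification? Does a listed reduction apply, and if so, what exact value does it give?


With C = -4/3: the canonical form is 2F1(-8/7, -4/7; -3/4; 1/7). Verdict: none here - no I1-I6 shape fits x = 1/7 with lower {-3/4}.

The tell: t_0 = -4/3 here, and the factor k + 2/3 cancels (top and bottom), leaving C = -4/3.
Step ratio: r(k) = (1/7) * (k-8/7) (k-4/7) / [(k-3/4) (k+1)] - poly over poly, x = (1/7) from leading terms; C = -4/3 at k = 0.


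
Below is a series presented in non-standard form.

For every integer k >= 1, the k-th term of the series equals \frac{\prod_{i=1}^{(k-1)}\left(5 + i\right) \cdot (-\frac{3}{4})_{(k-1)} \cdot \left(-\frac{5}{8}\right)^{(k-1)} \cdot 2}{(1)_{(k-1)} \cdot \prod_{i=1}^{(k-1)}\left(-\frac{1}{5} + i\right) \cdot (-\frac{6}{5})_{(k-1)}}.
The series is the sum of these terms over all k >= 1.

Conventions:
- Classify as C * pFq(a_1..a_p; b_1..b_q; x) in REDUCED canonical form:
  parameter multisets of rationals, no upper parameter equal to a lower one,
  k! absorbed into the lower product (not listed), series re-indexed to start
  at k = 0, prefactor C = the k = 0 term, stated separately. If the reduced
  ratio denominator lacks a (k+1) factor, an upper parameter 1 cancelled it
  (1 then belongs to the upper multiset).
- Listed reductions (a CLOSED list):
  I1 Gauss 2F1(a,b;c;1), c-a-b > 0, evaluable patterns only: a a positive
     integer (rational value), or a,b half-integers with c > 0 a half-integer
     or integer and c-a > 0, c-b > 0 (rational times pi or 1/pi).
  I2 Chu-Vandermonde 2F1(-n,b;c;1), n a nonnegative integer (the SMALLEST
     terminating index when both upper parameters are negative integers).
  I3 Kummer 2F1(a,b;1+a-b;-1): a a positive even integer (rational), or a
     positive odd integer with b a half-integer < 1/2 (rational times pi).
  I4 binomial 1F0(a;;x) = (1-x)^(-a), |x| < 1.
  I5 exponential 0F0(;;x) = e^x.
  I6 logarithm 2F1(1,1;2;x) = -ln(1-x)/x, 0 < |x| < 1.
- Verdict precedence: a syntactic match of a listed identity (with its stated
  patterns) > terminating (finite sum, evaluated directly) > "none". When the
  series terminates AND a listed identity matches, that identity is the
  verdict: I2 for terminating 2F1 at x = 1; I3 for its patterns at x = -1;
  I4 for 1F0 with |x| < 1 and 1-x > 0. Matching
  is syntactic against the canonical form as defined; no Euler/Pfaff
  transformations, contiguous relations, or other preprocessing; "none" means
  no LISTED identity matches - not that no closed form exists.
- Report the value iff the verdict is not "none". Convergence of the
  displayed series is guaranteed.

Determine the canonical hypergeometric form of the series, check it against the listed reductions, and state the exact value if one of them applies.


x = -\frac{5}{8} here; the reduced form reads 2F2, upper {-\frac{3}{4}, 6}, lower {-\frac{6}{5}, \frac{4}{5}}, C = 2. Verdict: none - this 2F2 at x = -\frac{5}{8} matches no listed pattern, and upper {-\frac{3}{4}, 6} holds no stopper.

Structural cue: t_0 being 2, the running product (prefactor 2) telescopes to a rising factorial.
Adjacent-term ratio: r(k) = -\frac{5}{8} * (k-\frac{3}{4}) (k+6) / [(k-\frac{6}{5}) (k+\frac{4}{5}) (k+1)] ; factor over Q: parameters, x = -\frac{5}{8}, and C = 2.


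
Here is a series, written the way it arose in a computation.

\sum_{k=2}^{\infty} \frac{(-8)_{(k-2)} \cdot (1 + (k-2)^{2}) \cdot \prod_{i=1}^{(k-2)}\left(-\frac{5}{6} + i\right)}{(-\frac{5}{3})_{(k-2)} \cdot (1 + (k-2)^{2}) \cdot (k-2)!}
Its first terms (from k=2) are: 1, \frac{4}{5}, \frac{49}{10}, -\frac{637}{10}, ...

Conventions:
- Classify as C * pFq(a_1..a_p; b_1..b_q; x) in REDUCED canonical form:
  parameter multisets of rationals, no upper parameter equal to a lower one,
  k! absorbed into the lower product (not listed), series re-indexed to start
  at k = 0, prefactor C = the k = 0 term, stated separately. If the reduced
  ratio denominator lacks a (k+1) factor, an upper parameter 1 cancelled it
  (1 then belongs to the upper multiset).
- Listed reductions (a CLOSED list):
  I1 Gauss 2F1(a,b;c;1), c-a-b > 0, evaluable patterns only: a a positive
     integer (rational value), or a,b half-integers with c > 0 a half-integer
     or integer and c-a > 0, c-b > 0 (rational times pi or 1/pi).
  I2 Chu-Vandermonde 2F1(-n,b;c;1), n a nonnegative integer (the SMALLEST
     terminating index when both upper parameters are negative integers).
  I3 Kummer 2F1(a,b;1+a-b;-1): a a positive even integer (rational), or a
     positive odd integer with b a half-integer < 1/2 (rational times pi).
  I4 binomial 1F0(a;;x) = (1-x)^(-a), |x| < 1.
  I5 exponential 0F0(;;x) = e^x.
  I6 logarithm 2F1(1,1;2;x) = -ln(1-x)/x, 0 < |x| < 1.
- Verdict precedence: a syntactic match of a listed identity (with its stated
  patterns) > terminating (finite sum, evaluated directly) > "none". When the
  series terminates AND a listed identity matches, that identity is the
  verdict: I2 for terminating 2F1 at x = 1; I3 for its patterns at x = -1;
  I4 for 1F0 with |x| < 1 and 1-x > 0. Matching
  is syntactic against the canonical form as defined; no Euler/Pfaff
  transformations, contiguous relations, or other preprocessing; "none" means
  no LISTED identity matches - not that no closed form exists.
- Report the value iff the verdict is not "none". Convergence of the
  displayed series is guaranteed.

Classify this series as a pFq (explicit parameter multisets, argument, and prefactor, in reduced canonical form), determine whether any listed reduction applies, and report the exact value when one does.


This is 1 * 2F1(-8, \frac{1}{6}; -\frac{5}{3}; 1) in reduced canonical form. Verdict: Chu-Vandermonde (I2) applies (terminating 2F1 at x = 1 with n = 8, b = 1/6, c = -\frac{5}{3}). Exact value: \frac{32395}{65536}.

Key step: from the first term 1: the running product (C = 1) telescopes to a rising factorial.
Consecutive-term ratio: r(k) = 1 * (k-8) (k+\frac{1}{6}) / [(k-\frac{5}{3}) (k+1)] - rational; roots negated = parameters, x = 1, C = 1.


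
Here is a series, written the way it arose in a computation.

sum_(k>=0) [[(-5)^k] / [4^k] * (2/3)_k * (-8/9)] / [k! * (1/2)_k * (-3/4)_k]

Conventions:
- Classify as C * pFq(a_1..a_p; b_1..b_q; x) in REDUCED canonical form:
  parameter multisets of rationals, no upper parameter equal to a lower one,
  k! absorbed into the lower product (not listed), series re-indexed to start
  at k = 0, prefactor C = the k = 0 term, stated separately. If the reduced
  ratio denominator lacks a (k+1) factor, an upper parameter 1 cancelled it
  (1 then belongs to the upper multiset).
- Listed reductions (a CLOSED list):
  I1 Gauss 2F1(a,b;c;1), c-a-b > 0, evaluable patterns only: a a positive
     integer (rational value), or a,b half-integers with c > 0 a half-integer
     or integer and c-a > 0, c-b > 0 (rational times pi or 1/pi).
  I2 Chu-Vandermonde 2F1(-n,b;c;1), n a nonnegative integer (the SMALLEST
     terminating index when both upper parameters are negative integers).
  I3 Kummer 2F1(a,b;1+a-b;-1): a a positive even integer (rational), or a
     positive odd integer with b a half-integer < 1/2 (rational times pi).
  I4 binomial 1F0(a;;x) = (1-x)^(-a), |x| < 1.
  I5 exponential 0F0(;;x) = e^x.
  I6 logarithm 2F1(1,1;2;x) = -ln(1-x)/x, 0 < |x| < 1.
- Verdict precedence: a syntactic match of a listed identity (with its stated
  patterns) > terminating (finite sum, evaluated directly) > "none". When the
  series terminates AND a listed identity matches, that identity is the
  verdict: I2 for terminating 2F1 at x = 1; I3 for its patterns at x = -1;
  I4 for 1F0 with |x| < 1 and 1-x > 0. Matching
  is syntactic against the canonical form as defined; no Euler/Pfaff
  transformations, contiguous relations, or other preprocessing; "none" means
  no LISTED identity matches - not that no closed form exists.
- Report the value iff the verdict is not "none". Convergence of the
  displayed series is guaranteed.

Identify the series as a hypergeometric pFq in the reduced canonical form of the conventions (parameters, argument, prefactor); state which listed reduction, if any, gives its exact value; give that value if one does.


At argument -5/4: a 1F2 with upper {2/3}, lower {-3/4, 1/2}, scaled by C = -8/9. Verdict: none. A 1F2 with upper {2/3} fits none of I1-I6 at x = -5/4; the sum runs forever.

Key observation: t_0 being -8/9, the two geometric factors (C = -8/9, x = -5/4) combine into one argument.
Ratio: r(k) = (-5/4) * (k+2/3) / [(k-3/4) (k+1/2) (k+1)] - rational in k, leading ratio (-5/4); with t_0 = -8/9, classification follows.


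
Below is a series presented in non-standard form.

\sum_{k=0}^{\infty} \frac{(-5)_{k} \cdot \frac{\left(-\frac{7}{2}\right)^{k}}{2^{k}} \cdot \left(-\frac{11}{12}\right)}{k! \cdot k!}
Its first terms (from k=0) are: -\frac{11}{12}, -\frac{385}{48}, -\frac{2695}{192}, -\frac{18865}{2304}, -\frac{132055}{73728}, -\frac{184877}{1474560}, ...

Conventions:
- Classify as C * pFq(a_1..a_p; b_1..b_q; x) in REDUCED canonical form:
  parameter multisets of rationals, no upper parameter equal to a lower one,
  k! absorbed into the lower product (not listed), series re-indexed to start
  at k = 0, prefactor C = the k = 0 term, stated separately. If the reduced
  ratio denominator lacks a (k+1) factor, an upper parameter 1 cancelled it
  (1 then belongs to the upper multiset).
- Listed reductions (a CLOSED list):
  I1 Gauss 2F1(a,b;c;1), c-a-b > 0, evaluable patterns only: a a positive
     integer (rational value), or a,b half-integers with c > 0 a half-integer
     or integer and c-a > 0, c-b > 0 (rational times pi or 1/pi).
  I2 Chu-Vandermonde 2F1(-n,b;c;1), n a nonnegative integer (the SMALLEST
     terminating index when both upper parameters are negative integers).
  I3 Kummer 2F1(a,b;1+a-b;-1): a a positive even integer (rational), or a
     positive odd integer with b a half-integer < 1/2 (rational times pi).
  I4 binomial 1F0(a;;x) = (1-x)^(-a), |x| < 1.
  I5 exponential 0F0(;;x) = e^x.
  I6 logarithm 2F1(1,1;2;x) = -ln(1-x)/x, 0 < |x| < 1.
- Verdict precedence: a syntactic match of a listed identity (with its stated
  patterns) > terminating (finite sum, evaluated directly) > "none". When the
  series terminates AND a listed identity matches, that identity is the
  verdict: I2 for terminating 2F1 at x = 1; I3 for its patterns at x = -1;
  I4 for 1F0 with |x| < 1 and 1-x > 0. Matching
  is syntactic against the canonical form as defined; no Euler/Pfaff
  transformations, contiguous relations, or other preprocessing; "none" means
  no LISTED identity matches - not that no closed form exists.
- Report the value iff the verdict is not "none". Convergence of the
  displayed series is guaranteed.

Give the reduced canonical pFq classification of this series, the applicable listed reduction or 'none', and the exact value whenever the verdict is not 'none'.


This is -\frac{11}{12} * 1F1(-5; 1; -\frac{7}{4}) in reduced canonical form. Verdict: terminating (-5 upstairs). 6 nonzero terms in all; added directly. Value: -\frac{48776057}{1474560}.

The tell: t_0 = -\frac{11}{12} here, and the two k-th powers (prefactor -11/12) combine into one argument.
Step ratio: r(k) = -\frac{7}{4} * (k-5) / [(k+1) (k+1)] - rational in k, leading ratio -\frac{7}{4}; with t_0 = -\frac{11}{12}, classification follows.
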